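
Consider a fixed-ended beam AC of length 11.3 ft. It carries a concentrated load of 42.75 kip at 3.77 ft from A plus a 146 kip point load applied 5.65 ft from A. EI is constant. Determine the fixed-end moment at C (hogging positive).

Release both end moments; the primary structure is a simply-supported span AC with redundants M_A and M_C.
On the primary (simply-supported) span, the end slopes from the loading are:
  at A: point load 42.75 at a = 3.77: Pab(L + b)/(6LEI) = 337/EI
  at C: point load 42.75 at a = 3.77: Pab(L + a)/(6LEI) = 269.7/EI
  at A: point load 146 at a = 5.65: Pab(L + b)/(6LEI) = 1165/EI
  at C: point load 146 at a = 5.65: Pab(L + a)/(6LEI) = 1165/EI
  θ_A0 = 1502/EI,  θ_C0 = 1435/EI
Flexibility coefficients: a unit moment at one end gives L/(3EI) there and L/(6EI) at the far end, so f₁₁ = f₂₂ = 3.767/EI and f₁₂ = f₂₁ = 1.883/EI.
Compatibility — zero rotation at each built-in end:
  3.767 M_A + 1.883 M_C = 1502
  1.883 M_A + 3.767 M_C = 1435
Solving the pair gives M_A = 277.8 kip·ft and M_C = 242.1 kip·ft (hogging).

M_C = 242.1 kip·ft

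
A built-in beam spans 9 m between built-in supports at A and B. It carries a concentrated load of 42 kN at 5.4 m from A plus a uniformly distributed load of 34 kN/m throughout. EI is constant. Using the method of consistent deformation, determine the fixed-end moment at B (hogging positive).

Release both end moments; the primary structure is a simply-supported span AB with redundants M_A and M_B.
End rotations of the released simple span under the applied load (×1/EI):
  at A: point load 42 at a = 5.4: Pab(L + b)/(6LEI) = 190.5/EI
  at B: point load 42 at a = 5.4: Pab(L + a)/(6LEI) = 217.7/EI
  at A: UDL 34: wL³/(24EI) = 1033/EI
  at B: UDL 34: wL³/(24EI) = 1033/EI
  θ_A0 = 1223/EI,  θ_B0 = 1250/EI
Flexibility coefficients: a unit moment at one end gives L/(3EI) there and L/(6EI) at the far end, so f₁₁ = f₂₂ = 3/EI and f₁₂ = f₂₁ = 1.5/EI.
Compatibility — zero rotation at each built-in end:
  3 M_A + 1.5 M_B = 1223
  1.5 M_A + 3 M_B = 1250
Solving the pair gives M_A = 265.8 kN·m and M_B = 283.9 kN·m (hogging).

M_B = 283.9 kN·m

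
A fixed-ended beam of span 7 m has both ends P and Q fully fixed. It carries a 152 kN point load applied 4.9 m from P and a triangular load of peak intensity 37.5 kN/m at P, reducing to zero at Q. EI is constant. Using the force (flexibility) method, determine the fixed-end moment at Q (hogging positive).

Release both end moments; the primary structure is a simply-supported span PQ with redundants M_P and M_Q.
End rotations of the released simple span under the applied load (×1/EI):
  at P: point load 152 at a = 4.9: Pab(L + b)/(6LEI) = 338.9/EI
  at Q: point load 152 at a = 4.9: Pab(L + a)/(6LEI) = 443.2/EI
  at P: triangular load, peak 37.5: w₀L³/(45EI) = 285.8/EI
  at Q: triangular load, peak 37.5: 7w₀L³/(360EI) = 250.1/EI
  θ_P0 = 624.7/EI,  θ_Q0 = 693.3/EI
Flexibility coefficients: a unit moment at one end gives L/(3EI) there and L/(6EI) at the far end, so f₁₁ = f₂₂ = 2.333/EI and f₁₂ = f₂₁ = 1.167/EI.
Compatibility — zero rotation at each built-in end:
  2.333 M_P + 1.167 M_Q = 624.7
  1.167 M_P + 2.333 M_Q = 693.3
Solving the pair gives M_P = 158.9 kN·m and M_Q = 217.7 kN·m (hogging).

M_Q = 217.7 kN·m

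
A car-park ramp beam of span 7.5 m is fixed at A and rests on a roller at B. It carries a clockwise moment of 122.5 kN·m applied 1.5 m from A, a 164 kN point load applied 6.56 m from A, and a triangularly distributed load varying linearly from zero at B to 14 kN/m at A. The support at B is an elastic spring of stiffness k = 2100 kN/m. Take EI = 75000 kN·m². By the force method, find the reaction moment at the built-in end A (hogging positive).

M_A = 416.6 kN·m

Remove the prop at B; the released (primary) structure is a cantilever built in at A.
Primary-structure tip deflection at B by superposition:
  clockwise couple 122.5 at a = 1.5: M₀a(2L − a)/(2EI) = 1240/EI
  point load 164 at a = 6.56: Pa²(3L − a)/(6EI) = 18749/EI
  triangular load, peak 14 at the fixed end: w₀L⁴/(30EI) = 1477/EI
  δ_0 = 21466/EI
Flexibility coefficient — unit upward force at B: δ_{BB} = L³/(3EI) = 140.6/EI.
With EI = 75000 kN·m²: δ_0 = 0.28622 m and δ_{BB} = 0.001875 m/kN.
Compatibility — the spring shortens by R_B/k under the reaction it provides: δ_0 − R_B·δ_{BB} = R_B/k. With 1/k = 0.000476 m/kN, R_B = δ_0 / (δ_{BB} + 1/k) = 0.28622 / (0.001875 + 0.000476) = 121.7 kN.
Moment equilibrium about A: M_A = Σ(load moments about A) − R_B·L = 1330 − 121.7×7.5 = 416.6 kN·m.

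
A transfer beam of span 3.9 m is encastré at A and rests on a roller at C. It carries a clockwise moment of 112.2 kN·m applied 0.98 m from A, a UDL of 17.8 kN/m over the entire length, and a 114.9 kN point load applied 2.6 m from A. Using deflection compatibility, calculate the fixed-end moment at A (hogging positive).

Release the roller at C. Primary structure: cantilever fixed at A.
Downward deflection at the released point C due to the loads:
  clockwise couple 112.2 at a = 0.98: M₀a(2L − a)/(2EI) = 374.9/EI
  UDL 17.8: wL⁴/(8EI) = 514.7/EI
  point load 114.9 at a = 2.6: Pa²(3L − a)/(6EI) = 1178/EI
  δ_0 = 2068/EI
Flexibility coefficient — unit upward force at C: δ_{CC} = L³/(3EI) = 19.77/EI.
Compatibility at C: δ_0 − R_C·δ_{CC} = 0, so R_C = 2068/19.77 = 104.6 kN.
Moment equilibrium about A: M_A = Σ(load moments about A) − R_C·L = 546.3 − 104.6×3.9 = 138.5 kN·m.

M_A = 138.5 kN·m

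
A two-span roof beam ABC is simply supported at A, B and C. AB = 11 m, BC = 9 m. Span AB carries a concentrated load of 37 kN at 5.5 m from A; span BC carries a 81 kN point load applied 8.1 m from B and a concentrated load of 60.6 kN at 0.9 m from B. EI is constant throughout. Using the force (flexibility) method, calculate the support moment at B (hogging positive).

Insert a hinge at B; M_B is the redundant, and each span becomes simply supported.
Rotations at B on the released spans (each span's end-slope, ×1/EI):
  span AB: point load 37 at a = 5.5: Pab(L + a)/(6LEI) = 279.8/EI
  span BC: point load 81 at a = 8.1: Pab(L + b)/(6LEI) = 108.3/EI
  span BC: point load 60.6 at a = 0.9: Pab(L + b)/(6LEI) = 139.9/EI
  relative rotation θ_0 = (279.8 + 248.2)/EI = 528/EI
A unit hogging moment at B produces rotation L₁/(3EI) + L₂/(3EI) = 6.667/EI.
Compatibility: M_B·(L₁+L₂)/(3EI) = θ_0, giving M_B = 79.19 kN·m (hogging).

M_B = 79.19 kN·m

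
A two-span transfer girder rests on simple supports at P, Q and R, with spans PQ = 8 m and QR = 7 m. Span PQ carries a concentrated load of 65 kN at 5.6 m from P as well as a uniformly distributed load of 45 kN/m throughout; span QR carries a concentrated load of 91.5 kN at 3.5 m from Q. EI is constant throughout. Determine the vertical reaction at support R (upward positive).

Release continuity at Q by inserting a hinge; the redundant is the internal moment M_Q. The primary structure is two simply-supported spans PQ and QR.
Discontinuity in slope at Q on the released structure — sum the simple-span end rotations:
  span PQ: point load 65 at a = 5.6: Pab(L + a)/(6LEI) = 247.5/EI
  span PQ: UDL 45: wL³/(24EI) = 960/EI
  span QR: point load 91.5 at a = 3.5: Pab(L + b)/(6LEI) = 280.2/EI
  relative rotation θ_0 = (1208 + 280.2)/EI = 1488/EI
A unit hogging moment at Q produces rotation L₁/(3EI) + L₂/(3EI) = 5/EI.
Compatibility: M_Q·(L₁+L₂)/(3EI) = θ_0, giving M_Q = 297.5 kN·m (hogging).
Span QR, ΣM about R: R_Q^{QR}·7 = 320.2 + 297.5, so R_Q^{QR} = 88.26 kN and R_R = 91.5 − 88.26 = 3.243 kN.

R_R = 3.243 kN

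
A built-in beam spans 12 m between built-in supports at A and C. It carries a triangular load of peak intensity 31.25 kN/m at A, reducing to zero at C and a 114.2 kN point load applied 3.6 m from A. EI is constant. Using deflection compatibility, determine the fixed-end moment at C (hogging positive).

M_C = 236.3 kN·m

Take the two fixed-end moments M_A, M_C as redundants; the released structure is the simple span AC.
Simple-span end rotations at A and C under the given loads:
  at A: triangular load, peak 31.25: w₀L³/(45EI) = 1200/EI
  at C: triangular load, peak 31.25: 7w₀L³/(360EI) = 1050/EI
  at A: point load 114.2 at a = 3.6: Pab(L + b)/(6LEI) = 978.5/EI
  at C: point load 114.2 at a = 3.6: Pab(L + a)/(6LEI) = 748.2/EI
  θ_A0 = 2178/EI,  θ_C0 = 1798/EI
Flexibility coefficients: a unit moment at one end gives L/(3EI) there and L/(6EI) at the far end, so f₁₁ = f₂₂ = 4/EI and f₁₂ = f₂₁ = 2/EI.
Compatibility — zero rotation at each built-in end:
  4 M_A + 2 M_C = 2178
  2 M_A + 4 M_C = 1798
Solving the pair gives M_A = 426.4 kN·m and M_C = 236.3 kN·m (hogging).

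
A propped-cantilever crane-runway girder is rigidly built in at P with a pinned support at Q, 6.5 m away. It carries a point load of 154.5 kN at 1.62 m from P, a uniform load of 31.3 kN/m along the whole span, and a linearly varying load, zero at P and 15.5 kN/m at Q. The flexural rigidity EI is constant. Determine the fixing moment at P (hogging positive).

Take the reaction at Q as the redundant and release it; the primary structure is a cantilever fixed at P.
Downward deflection at the released point Q due to the loads:
  point load 154.5 at a = 1.62: Pa²(3L − a)/(6EI) = 1208/EI
  UDL 31.3: wL⁴/(8EI) = 6984/EI
  triangular load, peak 15.5 at the free end: 11w₀L⁴/(120EI) = 2536/EI
  δ_0 = 10729/EI
Tip deflection under a unit load at Q: L³/(3EI) = 91.54/EI.
Compatibility at Q: δ_0 − R_Q·δ_{QQ} = 0, so R_Q = 10729/91.54 = 117.2 kN.
Moment equilibrium about P: M_P = Σ(load moments about P) − R_Q·L = 1130 − 117.2×6.5 = 368 kN·m.

M_P = 368 kN·m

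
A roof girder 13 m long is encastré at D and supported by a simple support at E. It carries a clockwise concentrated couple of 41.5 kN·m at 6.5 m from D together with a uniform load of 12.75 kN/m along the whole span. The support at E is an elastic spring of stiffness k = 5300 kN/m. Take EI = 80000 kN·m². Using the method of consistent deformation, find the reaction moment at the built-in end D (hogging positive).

Take the reaction at E as the redundant and release it; the primary structure is a cantilever fixed at D.
Downward deflection at the released point E due to the loads:
  clockwise couple 41.5 at a = 6.5: M₀a(2L − a)/(2EI) = 2630/EI
  UDL 12.75: wL⁴/(8EI) = 45519/EI
  δ_0 = 48149/EI
Flexibility coefficient — unit upward force at E: δ_{EE} = L³/(3EI) = 732.3/EI.
With EI = 80000 kN·m²: δ_0 = 0.60186 m and δ_{EE} = 0.009154 m/kN.
Compatibility — the spring shortens by R_E/k under the reaction it provides: δ_0 − R_E·δ_{EE} = R_E/k. With 1/k = 0.000189 m/kN, R_E = δ_0 / (δ_{EE} + 1/k) = 0.60186 / (0.009154 + 0.000189) = 64.42 kN.
Moment equilibrium about D: M_D = Σ(load moments about D) − R_E·L = 1119 − 64.42×13 = 281.4 kN·m.

M_D = 281.4 kN·m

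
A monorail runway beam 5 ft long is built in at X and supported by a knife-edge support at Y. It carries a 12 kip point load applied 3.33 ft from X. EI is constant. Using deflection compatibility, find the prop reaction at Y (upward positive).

R_Y = 6.212 kip

Remove the prop at Y; the released (primary) structure is a cantilever built in at X.
Primary-structure tip deflection at Y by superposition:
  point load 12 at a = 3.33: Pa²(3L − a)/(6EI) = 258.8/EI
Tip deflection under a unit load at Y: L³/(3EI) = 41.67/EI.
Compatibility at Y: δ_0 − R_Y·δ_{YY} = 0, so R_Y = 258.8/41.67 = 6.212 kip.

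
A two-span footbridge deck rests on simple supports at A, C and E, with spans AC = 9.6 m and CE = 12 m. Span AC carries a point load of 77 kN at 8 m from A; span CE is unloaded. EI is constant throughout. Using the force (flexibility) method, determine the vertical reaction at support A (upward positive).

Release continuity at C by inserting a hinge; the redundant is the internal moment M_C. The primary structure is two simply-supported spans AC and CE.
Discontinuity in slope at C on the released structure — sum the simple-span end rotations:
  span AC: point load 77 at a = 8: Pab(L + a)/(6LEI) = 301.2/EI
  relative rotation θ_0 = (301.2 + 0)/EI = 301.2/EI
A unit hogging moment at C produces rotation L₁/(3EI) + L₂/(3EI) = 7.2/EI.
Compatibility: M_C·(L₁+L₂)/(3EI) = θ_0, giving M_C = 41.83 kN·m (hogging).
Span AC, ΣM about A with M_C applied at C: R_C^{AC}·9.6 = 616 + 41.83, so R_C^{AC} = 68.52 kN and R_A = 77 − 68.52 = 8.476 kN.

R_A = 8.476 kN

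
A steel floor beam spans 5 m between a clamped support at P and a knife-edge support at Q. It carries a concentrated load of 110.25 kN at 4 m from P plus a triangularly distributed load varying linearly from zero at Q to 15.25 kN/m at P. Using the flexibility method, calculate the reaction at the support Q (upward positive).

Take the reaction at Q as the redundant and release it; the primary structure is a cantilever fixed at P.
Downward deflection at the released point Q due to the loads:
  point load 110.25 at a = 4: Pa²(3L − a)/(6EI) = 3234/EI
  triangular load, peak 15.25 at the fixed end: w₀L⁴/(30EI) = 317.7/EI
  δ_0 = 3552/EI
Tip deflection under a unit load at Q: L³/(3EI) = 41.67/EI.
Compatibility at Q: δ_0 − R_Q·δ_{QQ} = 0, so R_Q = 3552/41.67 = 85.24 kN.

R_Q = 85.24 kN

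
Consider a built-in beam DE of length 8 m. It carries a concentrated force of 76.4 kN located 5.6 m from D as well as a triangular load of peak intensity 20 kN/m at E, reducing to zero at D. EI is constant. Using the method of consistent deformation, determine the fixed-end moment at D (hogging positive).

Release both end moments; the primary structure is a simply-supported span DE with redundants M_D and M_E.
End rotations of the released simple span under the applied load (×1/EI):
  at D: point load 76.4 at a = 5.6: Pab(L + b)/(6LEI) = 222.5/EI
  at E: point load 76.4 at a = 5.6: Pab(L + a)/(6LEI) = 290.9/EI
  at D: triangular load, peak 20: 7w₀L³/(360EI) = 199.1/EI
  at E: triangular load, peak 20: w₀L³/(45EI) = 227.6/EI
  θ_D0 = 421.6/EI,  θ_E0 = 518.5/EI
Flexibility coefficients: a unit moment at one end gives L/(3EI) there and L/(6EI) at the far end, so f₁₁ = f₂₂ = 2.667/EI and f₁₂ = f₂₁ = 1.333/EI.
Compatibility — zero rotation at each built-in end:
  2.667 M_D + 1.333 M_E = 421.6
  1.333 M_D + 2.667 M_E = 518.5
Solving the pair gives M_D = 81.17 kN·m and M_E = 153.8 kN·m (hogging).

M_D = 81.17 kN·m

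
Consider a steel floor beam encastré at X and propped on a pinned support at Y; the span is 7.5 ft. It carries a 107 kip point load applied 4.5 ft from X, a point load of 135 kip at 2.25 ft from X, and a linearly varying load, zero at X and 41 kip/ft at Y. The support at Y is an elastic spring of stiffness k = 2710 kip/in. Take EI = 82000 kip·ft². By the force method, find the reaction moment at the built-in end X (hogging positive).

M_X = 469.5 kip·ft

Take the reaction at Y as the redundant and release it; the primary structure is a cantilever fixed at X.
Primary-structure tip deflection at Y by superposition:
  point load 107 at a = 4.5: Pa²(3L − a)/(6EI) = 6500/EI
  point load 135 at a = 2.25: Pa²(3L − a)/(6EI) = 2307/EI
  triangular load, peak 41 at the free end: 11w₀L⁴/(120EI) = 11892/EI
  δ_0 = 20698/EI
Tip deflection under a unit load at Y: L³/(3EI) = 140.6/EI.
With EI = 82000 kip·ft²: δ_0 = 0.25242 ft and δ_{YY} = 0.001715 ft/kip.
Compatibility — the spring shortens by R_Y/k under the reaction it provides: δ_0 − R_Y·δ_{YY} = R_Y/k. With 1/k = 1/(2710×12) ft/kip = 0.000031 ft/kip, R_Y = δ_0 / (δ_{YY} + 1/k) = 0.25242 / (0.001715 + 0.000031) = 144.6 kip.
Moment equilibrium about X: M_X = Σ(load moments about X) − R_Y·L = 1554 − 144.6×7.5 = 469.5 kip·ft.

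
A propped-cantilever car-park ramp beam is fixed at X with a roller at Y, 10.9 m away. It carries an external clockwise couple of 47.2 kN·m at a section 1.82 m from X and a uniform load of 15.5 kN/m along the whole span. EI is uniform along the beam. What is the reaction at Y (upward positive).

Take the reaction at Y as the redundant and release it; the primary structure is a cantilever fixed at X.
Free-end deflection of the primary structure under the applied loading (downward +):
  clockwise couple 47.2 at a = 1.82: M₀a(2L − a)/(2EI) = 858.2/EI
  UDL 15.5: wL⁴/(8EI) = 27349/EI
  δ_0 = 28208/EI
Flexibility coefficient — unit upward force at Y: δ_{YY} = L³/(3EI) = 431.7/EI.
Compatibility at Y: δ_0 − R_Y·δ_{YY} = 0, so R_Y = 28208/431.7 = 65.34 kN.

R_Y = 65.34 kN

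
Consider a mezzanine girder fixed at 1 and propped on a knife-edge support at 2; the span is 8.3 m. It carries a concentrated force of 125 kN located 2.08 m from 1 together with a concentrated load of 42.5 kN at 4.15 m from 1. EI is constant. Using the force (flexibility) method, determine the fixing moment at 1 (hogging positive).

M_1 = 236.6 kN·m

Take the reaction at 2 as the redundant and release it; the primary structure is a cantilever fixed at 1.
Downward deflection at the released point 2 due to the loads:
  point load 125 at a = 2.08: Pa²(3L − a)/(6EI) = 2057/EI
  point load 42.5 at a = 4.15: Pa²(3L − a)/(6EI) = 2531/EI
  δ_0 = 4588/EI
Tip deflection under a unit load at 2: L³/(3EI) = 190.6/EI.
The prop prevents deflection at 2: R_2 = δ_0/δ_{22} = 4588/190.6 = 24.07 kN.
Moment equilibrium about 1: M_1 = Σ(load moments about 1) − R_2·L = 436.4 − 24.07×8.3 = 236.6 kN·m.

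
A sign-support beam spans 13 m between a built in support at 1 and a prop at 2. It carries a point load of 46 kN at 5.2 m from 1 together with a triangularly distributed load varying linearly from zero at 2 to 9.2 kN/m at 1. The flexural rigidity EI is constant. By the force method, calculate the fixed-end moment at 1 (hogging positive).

Remove the prop at 2; the released (primary) structure is a cantilever built in at 1.
Deflection at 2 on the released cantilever, summing each load's contribution:
  point load 46 at a = 5.2: Pa²(3L − a)/(6EI) = 7007/EI
  triangular load, peak 9.2 at the fixed end: w₀L⁴/(30EI) = 8759/EI
  δ_0 = 15766/EI
Tip deflection under a unit load at 2: L³/(3EI) = 732.3/EI.
Compatibility at 2: δ_0 − R_2·δ_{22} = 0, so R_2 = 15766/732.3 = 21.53 kN.
Moment equilibrium about 1: M_1 = Σ(load moments about 1) − R_2·L = 498.3 − 21.53×13 = 218.5 kN·m.

M_1 = 218.5 kN·m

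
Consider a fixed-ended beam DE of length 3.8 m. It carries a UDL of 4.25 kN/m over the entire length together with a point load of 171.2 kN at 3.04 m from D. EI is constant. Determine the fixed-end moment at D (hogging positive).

M_D = 25.93 kN·m

Take the two fixed-end moments M_D, M_E as redundants; the released structure is the simple span DE.
Simple-span end rotations at D and E under the given loads:
  at D: UDL 4.25: wL³/(24EI) = 9.717/EI
  at E: UDL 4.25: wL³/(24EI) = 9.717/EI
  at D: point load 171.2 at a = 3.04: Pab(L + b)/(6LEI) = 79.11/EI
  at E: point load 171.2 at a = 3.04: Pab(L + a)/(6LEI) = 118.7/EI
  θ_D0 = 88.83/EI,  θ_E0 = 128.4/EI
Flexibility coefficients: a unit moment at one end gives L/(3EI) there and L/(6EI) at the far end, so f₁₁ = f₂₂ = 1.267/EI and f₁₂ = f₂₁ = 0.6333/EI.
Compatibility — zero rotation at each built-in end:
  1.267 M_D + 0.6333 M_E = 88.83
  0.6333 M_D + 1.267 M_E = 128.4
Solving the pair gives M_D = 25.93 kN·m and M_E = 88.39 kN·m (hogging).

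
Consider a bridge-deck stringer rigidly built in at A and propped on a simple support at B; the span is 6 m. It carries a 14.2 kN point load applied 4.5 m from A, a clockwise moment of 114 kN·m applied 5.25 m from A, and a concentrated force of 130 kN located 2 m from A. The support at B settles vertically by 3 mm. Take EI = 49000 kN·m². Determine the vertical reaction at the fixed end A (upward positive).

R_A = 89.94 kN

Take the reaction at B as the redundant and release it; the primary structure is a cantilever fixed at A.
Free-end deflection of the primary structure under the applied loading (downward +):
  point load 14.2 at a = 4.5: Pa²(3L − a)/(6EI) = 647/EI
  clockwise couple 114 at a = 5.25: M₀a(2L − a)/(2EI) = 2020/EI
  point load 130 at a = 2: Pa²(3L − a)/(6EI) = 1387/EI
  δ_0 = 4054/EI
Tip deflection under a unit load at B: L³/(3EI) = 72/EI.
With EI = 49000 kN·m²: δ_0 = 0.082726 m and δ_{BB} = 0.001469 m/kN.
Compatibility — the beam at B must follow the support down by 0.003 m: δ_0 − R_B·δ_{BB} = 0.003, so R_B = (0.082726 − 0.003)/0.001469 = 54.26 kN.
Vertical equilibrium: R_A = ΣP − R_B = 144.2 − 54.26 = 89.94 kN.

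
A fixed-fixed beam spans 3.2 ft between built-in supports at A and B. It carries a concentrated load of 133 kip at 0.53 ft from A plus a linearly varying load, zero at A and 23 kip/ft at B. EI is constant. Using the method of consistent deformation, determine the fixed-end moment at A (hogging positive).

Release both end moments; the primary structure is a simply-supported span AB with redundants M_A and M_B.
On the primary (simply-supported) span, the end slopes from the loading are:
  at A: point load 133 at a = 0.53: Pab(L + b)/(6LEI) = 57.54/EI
  at B: point load 133 at a = 0.53: Pab(L + a)/(6LEI) = 36.56/EI
  at A: triangular load, peak 23: 7w₀L³/(360EI) = 14.65/EI
  at B: triangular load, peak 23: w₀L³/(45EI) = 16.75/EI
  θ_A0 = 72.2/EI,  θ_B0 = 53.31/EI
Flexibility coefficients: a unit moment at one end gives L/(3EI) there and L/(6EI) at the far end, so f₁₁ = f₂₂ = 1.067/EI and f₁₂ = f₂₁ = 0.5333/EI.
Compatibility — zero rotation at each built-in end:
  1.067 M_A + 0.5333 M_B = 72.2
  0.5333 M_A + 1.067 M_B = 53.31
Solving the pair gives M_A = 56.92 kip·ft and M_B = 21.52 kip·ft (hogging).

M_A = 56.92 kip·ft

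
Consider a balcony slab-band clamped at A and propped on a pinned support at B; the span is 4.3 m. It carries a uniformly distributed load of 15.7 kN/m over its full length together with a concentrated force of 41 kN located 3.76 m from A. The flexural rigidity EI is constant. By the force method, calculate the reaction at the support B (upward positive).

R_B = 58.63 kN

Take the reaction at B as the redundant and release it; the primary structure is a cantilever fixed at A.
Downward deflection at the released point B due to the loads:
  UDL 15.7: wL⁴/(8EI) = 670.9/EI
  point load 41 at a = 3.76: Pa²(3L − a)/(6EI) = 883/EI
  δ_0 = 1554/EI
Flexibility coefficient — unit upward force at B: δ_{BB} = L³/(3EI) = 26.5/EI.
The prop prevents deflection at B: R_B = δ_0/δ_{BB} = 1554/26.5 = 58.63 kN.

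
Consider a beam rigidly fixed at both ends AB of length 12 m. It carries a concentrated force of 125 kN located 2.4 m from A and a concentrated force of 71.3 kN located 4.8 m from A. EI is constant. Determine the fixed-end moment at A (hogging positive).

Take the two fixed-end moments M_A, M_B as redundants; the released structure is the simple span AB.
End rotations of the released simple span under the applied load (×1/EI):
  at A: point load 125 at a = 2.4: Pab(L + b)/(6LEI) = 864/EI
  at B: point load 125 at a = 2.4: Pab(L + a)/(6LEI) = 576/EI
  at A: point load 71.3 at a = 4.8: Pab(L + b)/(6LEI) = 657.1/EI
  at B: point load 71.3 at a = 4.8: Pab(L + a)/(6LEI) = 575/EI
  θ_A0 = 1521/EI,  θ_B0 = 1151/EI
Flexibility coefficients: a unit moment at one end gives L/(3EI) there and L/(6EI) at the far end, so f₁₁ = f₂₂ = 4/EI and f₁₂ = f₂₁ = 2/EI.
Compatibility — zero rotation at each built-in end:
  4 M_A + 2 M_B = 1521
  2 M_A + 4 M_B = 1151
Solving the pair gives M_A = 315.2 kN·m and M_B = 130.1 kN·m (hogging).

M_A = 315.2 kN·m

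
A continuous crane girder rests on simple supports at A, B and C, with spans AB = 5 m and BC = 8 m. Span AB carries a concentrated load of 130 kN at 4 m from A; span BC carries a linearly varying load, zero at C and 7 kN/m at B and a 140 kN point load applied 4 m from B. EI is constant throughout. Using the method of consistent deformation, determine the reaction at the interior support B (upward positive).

Insert a hinge at B; M_B is the redundant, and each span becomes simply supported.
Discontinuity in slope at B on the released structure — sum the simple-span end rotations:
  span AB: point load 130 at a = 4: Pab(L + a)/(6LEI) = 156/EI
  span BC: triangular load, peak 7: w₀L³/(45EI) = 79.64/EI
  span BC: point load 140 at a = 4: Pab(L + b)/(6LEI) = 560/EI
  relative rotation θ_0 = (156 + 639.6)/EI = 795.6/EI
A unit hogging moment at B produces rotation L₁/(3EI) + L₂/(3EI) = 4.333/EI.
Compatibility: M_B·(L₁+L₂)/(3EI) = θ_0, giving M_B = 183.6 kN·m (hogging).
Span AB, ΣM about A with M_B applied at B: R_B^{AB}·5 = 520 + 183.6, so R_B^{AB} = 140.7 kN and R_A = 130 − 140.7 = -10.72 kN.
Span BC, ΣM about C: R_B^{BC}·8 = 709.3 + 183.6, so R_B^{BC} = 111.6 kN and R_C = 168 − 111.6 = 56.38 kN.
R_B = 140.7 + 111.6 = 252.3 kN.

R_B = 252.3 kN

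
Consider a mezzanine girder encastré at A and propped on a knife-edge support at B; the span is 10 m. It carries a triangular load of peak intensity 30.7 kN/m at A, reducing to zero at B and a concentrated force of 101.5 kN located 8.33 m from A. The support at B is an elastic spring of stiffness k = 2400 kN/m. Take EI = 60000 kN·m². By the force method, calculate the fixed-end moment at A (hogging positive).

Choose R_B as the redundant. The primary structure is the cantilever fixed at A.
Primary-structure tip deflection at B by superposition:
  triangular load, peak 30.7 at the fixed end: w₀L⁴/(30EI) = 10233/EI
  point load 101.5 at a = 8.33: Pa²(3L − a)/(6EI) = 25437/EI
  δ_0 = 35670/EI
Flexibility coefficient — unit upward force at B: δ_{BB} = L³/(3EI) = 333.3/EI.
With EI = 60000 kN·m²: δ_0 = 0.5945 m and δ_{BB} = 0.005556 m/kN.
Compatibility — the spring shortens by R_B/k under the reaction it provides: δ_0 − R_B·δ_{BB} = R_B/k. With 1/k = 0.000417 m/kN, R_B = δ_0 / (δ_{BB} + 1/k) = 0.5945 / (0.005556 + 0.000417) = 99.54 kN.
Moment equilibrium about A: M_A = Σ(load moments about A) − R_B·L = 1357 − 99.54×10 = 361.7 kN·m.

M_A = 361.7 kN·m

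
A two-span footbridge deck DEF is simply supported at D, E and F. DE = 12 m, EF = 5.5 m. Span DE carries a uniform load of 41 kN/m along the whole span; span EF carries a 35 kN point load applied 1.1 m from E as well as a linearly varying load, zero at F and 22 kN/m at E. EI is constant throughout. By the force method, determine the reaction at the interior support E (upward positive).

Insert a hinge at E; M_E is the redundant, and each span becomes simply supported.
Rotations at E on the released spans (each span's end-slope, ×1/EI):
  span DE: UDL 41: wL³/(24EI) = 2952/EI
  span EF: point load 35 at a = 1.1: Pab(L + b)/(6LEI) = 50.82/EI
  span EF: triangular load, peak 22: w₀L³/(45EI) = 81.34/EI
  relative rotation θ_0 = (2952 + 132.2)/EI = 3084/EI
A unit hogging moment at E produces rotation L₁/(3EI) + L₂/(3EI) = 5.833/EI.
Slope continuity at E: θ_0 = M_E·5.833/EI, so M_E = 3084/5.833 = 528.7 kN·m (hogging).
Span DE, ΣM about D with M_E applied at E: R_E^{DE}·12 = 2952 + 528.7, so R_E^{DE} = 290.1 kN and R_D = 492 − 290.1 = 201.9 kN.
Span EF, ΣM about F: R_E^{EF}·5.5 = 375.8 + 528.7, so R_E^{EF} = 164.5 kN and R_F = 95.5 − 164.5 = -68.96 kN.
R_E = 290.1 + 164.5 = 454.5 kN.

R_E = 454.5 kN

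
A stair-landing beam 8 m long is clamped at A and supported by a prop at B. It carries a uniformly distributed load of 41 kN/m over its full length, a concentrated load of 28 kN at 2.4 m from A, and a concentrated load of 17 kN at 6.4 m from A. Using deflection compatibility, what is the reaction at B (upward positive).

Release the roller at B. Primary structure: cantilever fixed at A.
Free-end deflection of the primary structure under the applied loading (downward +):
  UDL 41: wL⁴/(8EI) = 20992/EI
  point load 28 at a = 2.4: Pa²(3L − a)/(6EI) = 580.6/EI
  point load 17 at a = 6.4: Pa²(3L − a)/(6EI) = 2043/EI
  δ_0 = 23615/EI
Tip deflection under a unit load at B: L³/(3EI) = 170.7/EI.
Compatibility at B: δ_0 − R_B·δ_{BB} = 0, so R_B = 23615/170.7 = 138.4 kN.

R_B = 138.4 kN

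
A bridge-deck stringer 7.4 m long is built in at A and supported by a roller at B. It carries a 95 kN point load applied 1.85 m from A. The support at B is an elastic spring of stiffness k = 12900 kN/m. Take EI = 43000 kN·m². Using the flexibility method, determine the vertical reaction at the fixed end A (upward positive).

R_A = 87.03 kN

Remove the prop at B; the released (primary) structure is a cantilever built in at A.
Primary-structure tip deflection at B by superposition:
  point load 95 at a = 1.85: Pa²(3L − a)/(6EI) = 1103/EI
Tip deflection under a unit load at B: L³/(3EI) = 135.1/EI.
With EI = 43000 kN·m²: δ_0 = 0.025646 m and δ_{BB} = 0.003141 m/kN.
Compatibility — the spring shortens by R_B/k under the reaction it provides: δ_0 − R_B·δ_{BB} = R_B/k. With 1/k = 0.000078 m/kN, R_B = δ_0 / (δ_{BB} + 1/k) = 0.025646 / (0.003141 + 0.000078) = 7.967 kN.
Vertical equilibrium: R_A = ΣP − R_B = 95 − 7.967 = 87.03 kN.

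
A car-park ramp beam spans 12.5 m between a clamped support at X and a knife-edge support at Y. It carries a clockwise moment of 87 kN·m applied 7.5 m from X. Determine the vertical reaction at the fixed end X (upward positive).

R_X = -8.77 kN

Take the reaction at Y as the redundant and release it; the primary structure is a cantilever fixed at X.
Free-end deflection of the primary structure under the applied loading (downward +):
  clockwise couple 87 at a = 7.5: M₀a(2L − a)/(2EI) = 5709/EI
Tip deflection under a unit load at Y: L³/(3EI) = 651/EI.
Compatibility at Y: δ_0 − R_Y·δ_{YY} = 0, so R_Y = 5709/651 = 8.77 kN.
Vertical equilibrium: R_X = ΣP − R_Y = 0 − 8.77 = -8.77 kN.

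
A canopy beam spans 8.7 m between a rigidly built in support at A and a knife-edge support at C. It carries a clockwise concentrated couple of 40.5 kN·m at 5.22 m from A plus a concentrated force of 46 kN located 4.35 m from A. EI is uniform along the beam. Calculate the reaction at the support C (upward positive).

R_C = 20.24 kN

Choose R_C as the redundant. The primary structure is the cantilever fixed at A.
Deflection at C on the released cantilever, summing each load's contribution:
  clockwise couple 40.5 at a = 5.22: M₀a(2L − a)/(2EI) = 1287/EI
  point load 46 at a = 4.35: Pa²(3L − a)/(6EI) = 3155/EI
  δ_0 = 4443/EI
Tip deflection under a unit load at C: L³/(3EI) = 219.5/EI.
The prop prevents deflection at C: R_C = δ_0/δ_{CC} = 4443/219.5 = 20.24 kN.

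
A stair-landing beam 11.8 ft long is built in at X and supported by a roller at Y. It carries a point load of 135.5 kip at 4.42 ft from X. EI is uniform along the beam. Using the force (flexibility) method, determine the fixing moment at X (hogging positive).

M_X = 304.4 kip·ft

Take the reaction at Y as the redundant and release it; the primary structure is a cantilever fixed at X.
Downward deflection at the released point Y due to the loads:
  point load 135.5 at a = 4.42: Pa²(3L − a)/(6EI) = 13668/EI
Tip deflection under a unit load at Y: L³/(3EI) = 547.7/EI.
Compatibility at Y: δ_0 − R_Y·δ_{YY} = 0, so R_Y = 13668/547.7 = 24.96 kip.
Moment equilibrium about X: M_X = Σ(load moments about X) − R_Y·L = 598.9 − 24.96×11.8 = 304.4 kip·ft.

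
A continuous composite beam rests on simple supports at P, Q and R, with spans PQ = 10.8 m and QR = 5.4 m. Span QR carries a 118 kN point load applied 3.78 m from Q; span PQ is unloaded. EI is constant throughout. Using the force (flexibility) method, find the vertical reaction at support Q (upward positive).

Take M_Q as the redundant. Released structure: two simple spans PQ and QR with a hinge at Q.
Discontinuity in slope at Q on the released structure — sum the simple-span end rotations:
  span QR: point load 118 at a = 3.78: Pab(L + b)/(6LEI) = 156.6/EI
  relative rotation θ_0 = (0 + 156.6)/EI = 156.6/EI
A unit hogging moment at Q produces rotation L₁/(3EI) + L₂/(3EI) = 5.4/EI.
Slope continuity at Q: θ_0 = M_Q·5.4/EI, so M_Q = 156.6/5.4 = 28.99 kN·m (hogging).
Span PQ, ΣM about P with M_Q applied at Q: R_Q^{PQ}·10.8 = 0 + 28.99, so R_Q^{PQ} = 2.684 kN and R_P = 0 − 2.684 = -2.684 kN.
Span QR, ΣM about R: R_Q^{QR}·5.4 = 191.2 + 28.99, so R_Q^{QR} = 40.77 kN and R_R = 118 − 40.77 = 77.23 kN.
R_Q = 2.684 + 40.77 = 43.45 kN.

R_Q = 43.45 kN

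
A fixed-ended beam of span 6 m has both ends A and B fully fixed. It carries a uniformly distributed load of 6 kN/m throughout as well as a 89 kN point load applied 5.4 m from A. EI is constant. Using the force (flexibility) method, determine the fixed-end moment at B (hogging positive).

M_B = 61.25 kN·m

Release both end moments; the primary structure is a simply-supported span AB with redundants M_A and M_B.
End rotations of the released simple span under the applied load (×1/EI):
  at A: UDL 6: wL³/(24EI) = 54/EI
  at B: UDL 6: wL³/(24EI) = 54/EI
  at A: point load 89 at a = 5.4: Pab(L + b)/(6LEI) = 52.87/EI
  at B: point load 89 at a = 5.4: Pab(L + a)/(6LEI) = 91.31/EI
  θ_A0 = 106.9/EI,  θ_B0 = 145.3/EI
Flexibility coefficients: a unit moment at one end gives L/(3EI) there and L/(6EI) at the far end, so f₁₁ = f₂₂ = 2/EI and f₁₂ = f₂₁ = 1/EI.
Compatibility — zero rotation at each built-in end:
  2 M_A + 1 M_B = 106.9
  1 M_A + 2 M_B = 145.3
Solving the pair gives M_A = 22.81 kN·m and M_B = 61.25 kN·m (hogging).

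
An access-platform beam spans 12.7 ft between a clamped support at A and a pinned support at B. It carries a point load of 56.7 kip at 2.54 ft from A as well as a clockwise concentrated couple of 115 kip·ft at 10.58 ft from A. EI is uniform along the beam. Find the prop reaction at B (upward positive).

Take the reaction at B as the redundant and release it; the primary structure is a cantilever fixed at A.
Free-end deflection of the primary structure under the applied loading (downward +):
  point load 56.7 at a = 2.54: Pa²(3L − a)/(6EI) = 2168/EI
  clockwise couple 115 at a = 10.58: M₀a(2L − a)/(2EI) = 9016/EI
  δ_0 = 11184/EI
Flexibility coefficient — unit upward force at B: δ_{BB} = L³/(3EI) = 682.8/EI.
The prop prevents deflection at B: R_B = δ_0/δ_{BB} = 11184/682.8 = 16.38 kip.

R_B = 16.38 kip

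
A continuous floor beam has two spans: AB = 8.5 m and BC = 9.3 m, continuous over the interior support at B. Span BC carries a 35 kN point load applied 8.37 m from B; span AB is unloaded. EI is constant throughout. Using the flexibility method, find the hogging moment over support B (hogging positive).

M_B = 8.418 kN·m

Take M_B as the redundant. Released structure: two simple spans AB and BC with a hinge at B.
Discontinuity in slope at B on the released structure — sum the simple-span end rotations:
  span BC: point load 35 at a = 8.37: Pab(L + b)/(6LEI) = 49.95/EI
  relative rotation θ_0 = (0 + 49.95)/EI = 49.95/EI
A unit hogging moment at B produces rotation L₁/(3EI) + L₂/(3EI) = 5.933/EI.
Slope continuity at B: θ_0 = M_B·5.933/EI, so M_B = 49.95/5.933 = 8.418 kN·m (hogging).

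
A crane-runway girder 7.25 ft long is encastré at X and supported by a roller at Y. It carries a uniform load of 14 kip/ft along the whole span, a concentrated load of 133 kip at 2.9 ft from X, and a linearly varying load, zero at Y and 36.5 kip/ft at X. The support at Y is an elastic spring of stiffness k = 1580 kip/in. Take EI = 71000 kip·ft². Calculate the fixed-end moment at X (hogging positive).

Remove the prop at Y; the released (primary) structure is a cantilever built in at X.
Free-end deflection of the primary structure under the applied loading (downward +):
  UDL 14: wL⁴/(8EI) = 4835/EI
  point load 133 at a = 2.9: Pa²(3L − a)/(6EI) = 3514/EI
  triangular load, peak 36.5 at the fixed end: w₀L⁴/(30EI) = 3361/EI
  δ_0 = 11710/EI
Flexibility coefficient — unit upward force at Y: δ_{YY} = L³/(3EI) = 127/EI.
With EI = 71000 kip·ft²: δ_0 = 0.16494 ft and δ_{YY} = 0.001789 ft/kip.
Compatibility — the spring shortens by R_Y/k under the reaction it provides: δ_0 − R_Y·δ_{YY} = R_Y/k. With 1/k = 1/(1580×12) ft/kip = 0.000053 ft/kip, R_Y = δ_0 / (δ_{YY} + 1/k) = 0.16494 / (0.001789 + 0.000053) = 89.55 kip.
Moment equilibrium about X: M_X = Σ(load moments about X) − R_Y·L = 1073 − 89.55×7.25 = 424.2 kip·ft.

M_X = 424.2 kip·ft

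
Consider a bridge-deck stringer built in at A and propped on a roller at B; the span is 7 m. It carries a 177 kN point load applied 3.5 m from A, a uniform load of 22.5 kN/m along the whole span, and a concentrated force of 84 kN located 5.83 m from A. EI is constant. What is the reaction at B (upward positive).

Release the roller at B. Primary structure: cantilever fixed at A.
Free-end deflection of the primary structure under the applied loading (downward +):
  point load 177 at a = 3.5: Pa²(3L − a)/(6EI) = 6324/EI
  UDL 22.5: wL⁴/(8EI) = 6753/EI
  point load 84 at a = 5.83: Pa²(3L − a)/(6EI) = 7219/EI
  δ_0 = 20295/EI
Tip deflection under a unit load at B: L³/(3EI) = 114.3/EI.
The prop prevents deflection at B: R_B = δ_0/δ_{BB} = 20295/114.3 = 177.5 kN.

R_B = 177.5 kN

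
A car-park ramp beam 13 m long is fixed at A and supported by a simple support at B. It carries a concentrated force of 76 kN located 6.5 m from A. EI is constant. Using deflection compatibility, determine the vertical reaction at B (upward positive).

R_B = 23.75 kN

Remove the prop at B; the released (primary) structure is a cantilever built in at A.
Free-end deflection of the primary structure under the applied loading (downward +):
  point load 76 at a = 6.5: Pa²(3L − a)/(6EI) = 17393/EI
Flexibility coefficient — unit upward force at B: δ_{BB} = L³/(3EI) = 732.3/EI.
The prop prevents deflection at B: R_B = δ_0/δ_{BB} = 17393/732.3 = 23.75 kN.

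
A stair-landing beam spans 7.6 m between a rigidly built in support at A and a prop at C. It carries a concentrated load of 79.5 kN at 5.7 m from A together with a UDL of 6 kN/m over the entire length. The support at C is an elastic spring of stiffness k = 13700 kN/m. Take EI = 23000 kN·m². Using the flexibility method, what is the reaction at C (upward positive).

R_C = 66.64 kN

Remove the prop at C; the released (primary) structure is a cantilever built in at A.
Free-end deflection of the primary structure under the applied loading (downward +):
  point load 79.5 at a = 5.7: Pa²(3L − a)/(6EI) = 7361/EI
  UDL 6: wL⁴/(8EI) = 2502/EI
  δ_0 = 9864/EI
Flexibility coefficient — unit upward force at C: δ_{CC} = L³/(3EI) = 146.3/EI.
With EI = 23000 kN·m²: δ_0 = 0.42885 m and δ_{CC} = 0.006362 m/kN.
Compatibility — the spring shortens by R_C/k under the reaction it provides: δ_0 − R_C·δ_{CC} = R_C/k. With 1/k = 0.000073 m/kN, R_C = δ_0 / (δ_{CC} + 1/k) = 0.42885 / (0.006362 + 0.000073) = 66.64 kN.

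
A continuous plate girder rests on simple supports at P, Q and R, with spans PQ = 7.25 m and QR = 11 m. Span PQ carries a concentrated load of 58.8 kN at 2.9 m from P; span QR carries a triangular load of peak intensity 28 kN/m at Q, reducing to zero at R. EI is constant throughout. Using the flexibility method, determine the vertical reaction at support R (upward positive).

Take M_Q as the redundant. Released structure: two simple spans PQ and QR with a hinge at Q.
Rotations at Q on the released spans (each span's end-slope, ×1/EI):
  span PQ: point load 58.8 at a = 2.9: Pab(L + a)/(6LEI) = 173.1/EI
  span QR: triangular load, peak 28: w₀L³/(45EI) = 828.2/EI
  relative rotation θ_0 = (173.1 + 828.2)/EI = 1001/EI
A unit hogging moment at Q produces rotation L₁/(3EI) + L₂/(3EI) = 6.083/EI.
Compatibility: M_Q·(L₁+L₂)/(3EI) = θ_0, giving M_Q = 164.6 kN·m (hogging).
Span QR, ΣM about R: R_Q^{QR}·11 = 1129 + 164.6, so R_Q^{QR} = 117.6 kN and R_R = 154 − 117.6 = 36.37 kN.

R_R = 36.37 kN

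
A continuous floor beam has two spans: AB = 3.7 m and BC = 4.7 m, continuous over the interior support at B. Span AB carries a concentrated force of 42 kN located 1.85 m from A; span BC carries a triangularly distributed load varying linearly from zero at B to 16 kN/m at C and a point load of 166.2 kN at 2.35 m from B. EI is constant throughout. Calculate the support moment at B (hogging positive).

Release continuity at B by inserting a hinge; the redundant is the internal moment M_B. The primary structure is two simply-supported spans AB and BC.
Rotations at B on the released spans (each span's end-slope, ×1/EI):
  span AB: point load 42 at a = 1.85: Pab(L + a)/(6LEI) = 35.94/EI
  span BC: triangular load, peak 16: 7w₀L³/(360EI) = 32.3/EI
  span BC: point load 166.2 at a = 2.35: Pab(L + b)/(6LEI) = 229.5/EI
  relative rotation θ_0 = (35.94 + 261.8)/EI = 297.7/EI
A unit hogging moment at B produces rotation L₁/(3EI) + L₂/(3EI) = 2.8/EI.
Compatibility: M_B·(L₁+L₂)/(3EI) = θ_0, giving M_B = 106.3 kN·m (hogging).

M_B = 106.3 kN·m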